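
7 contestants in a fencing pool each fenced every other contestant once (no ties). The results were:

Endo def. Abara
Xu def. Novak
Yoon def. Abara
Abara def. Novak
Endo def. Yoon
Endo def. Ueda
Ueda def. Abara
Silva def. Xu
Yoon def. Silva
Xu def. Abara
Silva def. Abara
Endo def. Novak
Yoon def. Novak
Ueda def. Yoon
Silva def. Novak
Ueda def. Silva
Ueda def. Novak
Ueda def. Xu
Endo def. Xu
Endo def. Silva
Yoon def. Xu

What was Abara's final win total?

Abara's results: beat Novak; lost to Xu, Endo, Ueda, Yoon, Silva.
That is 1 win.

1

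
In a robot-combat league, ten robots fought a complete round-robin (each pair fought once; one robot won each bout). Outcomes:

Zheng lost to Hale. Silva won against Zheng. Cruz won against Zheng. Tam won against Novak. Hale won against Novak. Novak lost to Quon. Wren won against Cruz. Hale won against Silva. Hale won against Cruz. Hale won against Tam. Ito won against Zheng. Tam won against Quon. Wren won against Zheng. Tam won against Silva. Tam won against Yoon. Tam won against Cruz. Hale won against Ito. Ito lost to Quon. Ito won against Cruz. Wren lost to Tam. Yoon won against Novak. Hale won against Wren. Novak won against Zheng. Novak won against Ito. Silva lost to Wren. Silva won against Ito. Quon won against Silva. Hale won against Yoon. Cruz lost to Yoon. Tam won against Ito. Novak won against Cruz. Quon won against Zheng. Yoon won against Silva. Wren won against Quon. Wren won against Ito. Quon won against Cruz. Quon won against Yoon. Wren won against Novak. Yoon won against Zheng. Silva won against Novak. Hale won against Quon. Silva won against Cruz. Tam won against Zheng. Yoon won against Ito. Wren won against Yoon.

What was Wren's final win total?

Wren's results: beat Novak, Ito, Silva, Quon, Zheng, Yoon, Cruz; lost to Tam, Hale.
That is 7 wins.

7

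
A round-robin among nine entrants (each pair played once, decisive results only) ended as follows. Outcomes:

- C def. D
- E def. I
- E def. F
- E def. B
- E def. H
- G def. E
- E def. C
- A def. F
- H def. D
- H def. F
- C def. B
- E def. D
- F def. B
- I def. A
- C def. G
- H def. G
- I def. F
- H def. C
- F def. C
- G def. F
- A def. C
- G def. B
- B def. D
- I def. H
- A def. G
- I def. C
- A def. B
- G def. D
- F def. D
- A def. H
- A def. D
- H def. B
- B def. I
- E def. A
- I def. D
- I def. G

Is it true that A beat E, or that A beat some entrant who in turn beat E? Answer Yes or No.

Yes

A did not beat E directly.
A beat B, C, D, F, G, H. Of those, G beat E.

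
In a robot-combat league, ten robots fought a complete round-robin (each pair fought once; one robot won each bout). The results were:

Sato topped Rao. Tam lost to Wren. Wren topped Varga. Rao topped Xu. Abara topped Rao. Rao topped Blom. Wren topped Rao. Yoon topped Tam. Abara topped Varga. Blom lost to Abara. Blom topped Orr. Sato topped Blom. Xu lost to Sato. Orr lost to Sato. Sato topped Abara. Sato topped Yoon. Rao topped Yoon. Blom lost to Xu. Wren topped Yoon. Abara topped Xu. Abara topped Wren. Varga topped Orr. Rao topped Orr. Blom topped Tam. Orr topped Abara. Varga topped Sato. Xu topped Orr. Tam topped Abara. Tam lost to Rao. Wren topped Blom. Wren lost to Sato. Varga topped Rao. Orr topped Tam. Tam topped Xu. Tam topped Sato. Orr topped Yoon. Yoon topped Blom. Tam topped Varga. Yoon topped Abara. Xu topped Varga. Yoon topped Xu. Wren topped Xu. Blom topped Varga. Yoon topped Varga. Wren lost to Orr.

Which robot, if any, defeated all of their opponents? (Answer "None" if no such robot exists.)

None

Highest win total is Sato with 7 (out of 9 possible).
Sato lost to Tam, Varga, so no robot went undefeated.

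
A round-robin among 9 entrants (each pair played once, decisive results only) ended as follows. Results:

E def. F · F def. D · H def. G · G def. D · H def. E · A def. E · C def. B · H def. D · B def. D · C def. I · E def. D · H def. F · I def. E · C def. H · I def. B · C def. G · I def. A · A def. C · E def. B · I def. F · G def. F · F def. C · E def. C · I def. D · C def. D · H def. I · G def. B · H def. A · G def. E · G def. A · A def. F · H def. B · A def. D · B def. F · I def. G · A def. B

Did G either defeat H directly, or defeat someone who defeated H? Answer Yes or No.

No

G did not beat H directly.
G beat A, B, D, E, F, but each of them lost to H. No two-step path.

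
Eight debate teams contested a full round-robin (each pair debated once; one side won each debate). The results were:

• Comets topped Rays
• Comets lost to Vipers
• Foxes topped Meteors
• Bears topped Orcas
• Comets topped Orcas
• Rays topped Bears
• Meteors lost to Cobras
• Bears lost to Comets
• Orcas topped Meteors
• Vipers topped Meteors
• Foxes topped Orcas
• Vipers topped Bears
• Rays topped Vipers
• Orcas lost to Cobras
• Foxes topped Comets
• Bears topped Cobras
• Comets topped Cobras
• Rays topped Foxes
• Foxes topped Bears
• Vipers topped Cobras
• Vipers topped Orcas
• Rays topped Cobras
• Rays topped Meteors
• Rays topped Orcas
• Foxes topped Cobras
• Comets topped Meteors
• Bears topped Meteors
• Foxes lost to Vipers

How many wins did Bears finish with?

Bears' results: beat Cobras, Orcas, Meteors; lost to Comets, Vipers, Rays, Foxes.
That is 3 wins.

3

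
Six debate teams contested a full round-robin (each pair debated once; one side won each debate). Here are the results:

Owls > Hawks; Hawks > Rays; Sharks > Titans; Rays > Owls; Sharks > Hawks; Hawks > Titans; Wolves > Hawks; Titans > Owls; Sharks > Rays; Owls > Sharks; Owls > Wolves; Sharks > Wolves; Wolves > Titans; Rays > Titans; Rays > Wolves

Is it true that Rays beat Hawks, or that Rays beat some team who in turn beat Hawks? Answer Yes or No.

Yes

Rays did not beat Hawks directly.
Rays beat Owls, Titans, Wolves. Of those, Owls beat Hawks.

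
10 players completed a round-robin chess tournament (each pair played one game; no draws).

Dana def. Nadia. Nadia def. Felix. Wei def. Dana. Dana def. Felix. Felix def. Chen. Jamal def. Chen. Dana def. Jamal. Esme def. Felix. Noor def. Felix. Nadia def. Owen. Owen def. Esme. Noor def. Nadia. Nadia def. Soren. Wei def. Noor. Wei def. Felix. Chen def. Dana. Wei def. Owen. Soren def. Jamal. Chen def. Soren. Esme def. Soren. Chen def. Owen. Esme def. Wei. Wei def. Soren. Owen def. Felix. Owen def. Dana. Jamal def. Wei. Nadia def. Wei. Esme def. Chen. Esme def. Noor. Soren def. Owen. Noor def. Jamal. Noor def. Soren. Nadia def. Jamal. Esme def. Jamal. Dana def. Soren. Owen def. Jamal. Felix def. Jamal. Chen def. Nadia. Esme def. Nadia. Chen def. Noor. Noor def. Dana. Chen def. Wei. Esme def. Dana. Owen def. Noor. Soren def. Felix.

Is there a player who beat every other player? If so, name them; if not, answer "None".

Highest win total is Esme with 8 (out of 9 possible).
Esme lost to Owen, so no player went undefeated.

None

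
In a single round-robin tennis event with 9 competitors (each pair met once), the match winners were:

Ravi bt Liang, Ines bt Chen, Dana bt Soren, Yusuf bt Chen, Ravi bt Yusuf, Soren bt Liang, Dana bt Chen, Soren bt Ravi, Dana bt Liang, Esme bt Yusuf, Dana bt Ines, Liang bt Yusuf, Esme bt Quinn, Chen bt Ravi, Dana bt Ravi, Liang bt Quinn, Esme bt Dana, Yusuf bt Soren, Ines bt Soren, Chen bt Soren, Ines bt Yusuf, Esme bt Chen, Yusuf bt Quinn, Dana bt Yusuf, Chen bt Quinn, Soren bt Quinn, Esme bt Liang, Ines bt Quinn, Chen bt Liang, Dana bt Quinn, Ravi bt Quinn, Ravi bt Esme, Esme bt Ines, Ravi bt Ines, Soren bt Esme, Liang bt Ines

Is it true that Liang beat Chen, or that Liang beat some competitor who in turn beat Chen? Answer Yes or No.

Liang did not beat Chen directly.
Liang beat Yusuf, Quinn, Ines. Of those, Yusuf beat Chen.

Yes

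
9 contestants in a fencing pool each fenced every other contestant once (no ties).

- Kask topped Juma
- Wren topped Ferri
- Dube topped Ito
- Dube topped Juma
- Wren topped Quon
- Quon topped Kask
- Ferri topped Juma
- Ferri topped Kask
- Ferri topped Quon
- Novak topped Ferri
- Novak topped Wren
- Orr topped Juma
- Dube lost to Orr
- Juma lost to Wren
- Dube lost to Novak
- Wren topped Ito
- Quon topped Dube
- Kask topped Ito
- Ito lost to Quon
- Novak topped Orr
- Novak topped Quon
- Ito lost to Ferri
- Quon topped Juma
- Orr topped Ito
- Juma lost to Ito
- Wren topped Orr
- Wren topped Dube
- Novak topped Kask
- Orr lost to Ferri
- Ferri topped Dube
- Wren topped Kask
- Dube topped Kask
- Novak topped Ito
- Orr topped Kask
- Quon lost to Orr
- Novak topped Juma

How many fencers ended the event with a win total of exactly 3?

Win totals: Kask 2, Wren 7, Quon 4, Orr 5, Ito 1, Dube 3, Novak 8, Juma 0, Ferri 6.
Exactly 3: Dube — 1 fencer.

1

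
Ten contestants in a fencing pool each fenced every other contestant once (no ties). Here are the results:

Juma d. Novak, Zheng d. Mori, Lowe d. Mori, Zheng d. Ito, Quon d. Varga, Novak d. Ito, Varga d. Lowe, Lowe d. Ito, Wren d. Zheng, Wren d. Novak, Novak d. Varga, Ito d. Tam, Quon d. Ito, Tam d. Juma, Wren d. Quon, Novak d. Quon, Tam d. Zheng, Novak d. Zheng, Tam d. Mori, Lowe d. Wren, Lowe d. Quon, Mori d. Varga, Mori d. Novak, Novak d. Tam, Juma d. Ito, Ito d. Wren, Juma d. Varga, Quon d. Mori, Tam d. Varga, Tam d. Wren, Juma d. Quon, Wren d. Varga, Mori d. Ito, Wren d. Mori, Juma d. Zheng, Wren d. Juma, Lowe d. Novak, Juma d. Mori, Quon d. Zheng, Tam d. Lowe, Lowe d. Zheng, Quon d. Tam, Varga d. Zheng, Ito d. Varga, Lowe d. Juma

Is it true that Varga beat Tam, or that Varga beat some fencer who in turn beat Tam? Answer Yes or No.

No

Varga did not beat Tam directly.
Varga beat Zheng, Lowe, but each of them lost to Tam. No two-step path.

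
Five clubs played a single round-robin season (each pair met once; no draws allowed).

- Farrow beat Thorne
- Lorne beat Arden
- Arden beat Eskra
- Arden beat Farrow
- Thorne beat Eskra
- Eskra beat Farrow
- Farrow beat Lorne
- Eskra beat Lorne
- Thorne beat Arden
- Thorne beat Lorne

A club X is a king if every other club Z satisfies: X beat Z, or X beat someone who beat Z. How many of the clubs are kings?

4

Eskra reaches everyone (king).
Arden reaches everyone (king).
Lorne cannot reach Thorne in two steps.
Farrow reaches everyone (king).
Thorne reaches everyone (king).
Kings: Eskra, Arden, Farrow, Thorne — 4.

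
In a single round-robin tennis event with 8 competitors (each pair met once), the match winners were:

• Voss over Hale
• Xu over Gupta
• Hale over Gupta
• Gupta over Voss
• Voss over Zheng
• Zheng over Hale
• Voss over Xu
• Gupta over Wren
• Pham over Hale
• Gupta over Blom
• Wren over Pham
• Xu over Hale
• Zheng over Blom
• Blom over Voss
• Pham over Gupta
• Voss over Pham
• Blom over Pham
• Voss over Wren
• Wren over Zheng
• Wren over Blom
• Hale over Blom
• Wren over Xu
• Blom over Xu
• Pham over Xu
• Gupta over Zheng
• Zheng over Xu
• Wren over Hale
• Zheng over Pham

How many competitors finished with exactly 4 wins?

2

Win totals: Gupta 4, Wren 5, Voss 5, Pham 3, Zheng 4, Hale 2, Blom 3, Xu 2.
Exactly 4: Gupta, Zheng — 2 competitors.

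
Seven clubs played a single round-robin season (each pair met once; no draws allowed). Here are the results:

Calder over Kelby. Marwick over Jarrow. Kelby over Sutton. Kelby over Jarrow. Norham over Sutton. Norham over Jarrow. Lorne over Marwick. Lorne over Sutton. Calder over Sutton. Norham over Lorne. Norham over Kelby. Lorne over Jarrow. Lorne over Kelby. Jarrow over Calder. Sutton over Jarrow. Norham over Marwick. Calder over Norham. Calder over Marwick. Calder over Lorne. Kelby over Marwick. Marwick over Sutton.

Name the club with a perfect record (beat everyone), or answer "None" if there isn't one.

Highest win total is Norham with 5 (out of 6 possible).
Norham lost to Calder, so no club went undefeated.

None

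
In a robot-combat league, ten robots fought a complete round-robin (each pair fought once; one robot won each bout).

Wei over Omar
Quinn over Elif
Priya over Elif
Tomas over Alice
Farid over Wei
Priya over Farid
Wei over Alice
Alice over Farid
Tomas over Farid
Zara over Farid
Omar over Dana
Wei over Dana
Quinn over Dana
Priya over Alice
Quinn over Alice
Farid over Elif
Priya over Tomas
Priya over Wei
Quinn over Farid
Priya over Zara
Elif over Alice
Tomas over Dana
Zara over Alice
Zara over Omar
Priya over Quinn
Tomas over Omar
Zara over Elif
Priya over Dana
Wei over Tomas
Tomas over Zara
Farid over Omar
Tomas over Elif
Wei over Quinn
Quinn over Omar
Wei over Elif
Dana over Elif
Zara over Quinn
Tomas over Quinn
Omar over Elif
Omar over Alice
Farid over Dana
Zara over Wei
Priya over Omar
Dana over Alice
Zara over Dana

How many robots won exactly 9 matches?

Win totals: Zara 7, Elif 1, Quinn 5, Dana 2, Farid 4, Wei 6, Alice 1, Priya 9, Omar 3, Tomas 7.
Exactly 9: Priya — 1 robot.

1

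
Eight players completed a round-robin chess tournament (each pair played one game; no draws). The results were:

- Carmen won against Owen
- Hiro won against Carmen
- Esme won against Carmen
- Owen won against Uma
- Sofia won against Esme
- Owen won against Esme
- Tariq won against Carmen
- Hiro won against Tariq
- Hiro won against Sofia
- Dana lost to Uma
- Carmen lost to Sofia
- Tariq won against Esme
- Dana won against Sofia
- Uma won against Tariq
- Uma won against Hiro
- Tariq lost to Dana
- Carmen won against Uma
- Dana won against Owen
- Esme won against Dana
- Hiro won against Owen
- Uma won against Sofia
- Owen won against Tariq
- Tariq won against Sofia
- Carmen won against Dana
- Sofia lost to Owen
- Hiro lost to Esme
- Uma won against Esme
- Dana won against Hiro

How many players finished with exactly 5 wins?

1

Win totals: Esme 3, Tariq 3, Dana 4, Hiro 4, Carmen 3, Owen 4, Uma 5, Sofia 2.
Exactly 5: Uma — 1 player.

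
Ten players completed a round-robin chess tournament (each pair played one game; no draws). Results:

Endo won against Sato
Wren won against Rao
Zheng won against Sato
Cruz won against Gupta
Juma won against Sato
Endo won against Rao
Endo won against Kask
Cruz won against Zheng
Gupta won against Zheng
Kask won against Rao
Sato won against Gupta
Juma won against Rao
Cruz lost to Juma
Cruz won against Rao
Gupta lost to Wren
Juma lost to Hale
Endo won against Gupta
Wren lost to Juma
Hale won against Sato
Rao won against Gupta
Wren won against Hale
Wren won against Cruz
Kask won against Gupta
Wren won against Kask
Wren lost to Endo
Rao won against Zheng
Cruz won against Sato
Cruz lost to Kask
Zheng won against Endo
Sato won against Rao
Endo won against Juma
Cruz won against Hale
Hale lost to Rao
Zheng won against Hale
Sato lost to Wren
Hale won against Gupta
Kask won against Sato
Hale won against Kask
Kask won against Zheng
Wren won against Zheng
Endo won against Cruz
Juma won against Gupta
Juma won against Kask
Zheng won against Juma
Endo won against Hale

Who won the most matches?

Endo

Win totals: Wren 7, Rao 3, Endo 8, Gupta 1, Hale 4, Zheng 4, Juma 6, Cruz 5, Sato 2, Kask 5.
Endo leads with 8 wins (next highest: 7).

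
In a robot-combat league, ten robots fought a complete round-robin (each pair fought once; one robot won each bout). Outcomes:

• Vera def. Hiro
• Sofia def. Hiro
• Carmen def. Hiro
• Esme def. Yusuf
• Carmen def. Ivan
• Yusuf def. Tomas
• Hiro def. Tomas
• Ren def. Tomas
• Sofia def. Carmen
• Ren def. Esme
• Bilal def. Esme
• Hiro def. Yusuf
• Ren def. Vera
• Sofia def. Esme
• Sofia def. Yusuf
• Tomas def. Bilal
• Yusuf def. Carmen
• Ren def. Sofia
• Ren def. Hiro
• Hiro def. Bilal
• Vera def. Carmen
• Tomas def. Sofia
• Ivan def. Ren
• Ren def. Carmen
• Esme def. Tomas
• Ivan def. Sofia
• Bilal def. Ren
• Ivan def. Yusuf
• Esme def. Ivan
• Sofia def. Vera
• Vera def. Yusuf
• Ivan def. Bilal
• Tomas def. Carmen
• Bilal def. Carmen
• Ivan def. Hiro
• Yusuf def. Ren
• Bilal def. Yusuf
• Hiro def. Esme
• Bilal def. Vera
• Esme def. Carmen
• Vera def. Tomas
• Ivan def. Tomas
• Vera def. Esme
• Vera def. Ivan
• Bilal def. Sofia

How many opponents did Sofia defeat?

Sofia's results: beat Vera, Hiro, Esme, Yusuf, Carmen; lost to Ivan, Bilal, Tomas, Ren.
That is 5 wins.

5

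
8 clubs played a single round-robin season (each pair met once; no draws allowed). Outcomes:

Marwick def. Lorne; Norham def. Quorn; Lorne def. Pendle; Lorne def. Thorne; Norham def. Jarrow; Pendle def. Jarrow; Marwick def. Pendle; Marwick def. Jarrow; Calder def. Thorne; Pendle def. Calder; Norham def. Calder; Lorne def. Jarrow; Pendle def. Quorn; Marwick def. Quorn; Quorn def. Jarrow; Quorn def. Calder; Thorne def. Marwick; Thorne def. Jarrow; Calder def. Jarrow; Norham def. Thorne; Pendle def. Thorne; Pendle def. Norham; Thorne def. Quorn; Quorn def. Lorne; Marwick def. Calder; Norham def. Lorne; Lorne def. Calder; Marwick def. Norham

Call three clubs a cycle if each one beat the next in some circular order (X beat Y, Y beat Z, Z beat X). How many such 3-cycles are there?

8

Win totals: Marwick 6, Norham 5, Calder 2, Jarrow 0, Pendle 5, Thorne 3, Lorne 4, Quorn 3.
A club with w wins dominates both others in C(w,2) triples; summing gives 15 + 10 + 1 + 0 + 10 + 3 + 6 + 3 = 48 transitive triples.
Total triples C(8,3) = 56, so cyclic triples = 56 − 48 = 8.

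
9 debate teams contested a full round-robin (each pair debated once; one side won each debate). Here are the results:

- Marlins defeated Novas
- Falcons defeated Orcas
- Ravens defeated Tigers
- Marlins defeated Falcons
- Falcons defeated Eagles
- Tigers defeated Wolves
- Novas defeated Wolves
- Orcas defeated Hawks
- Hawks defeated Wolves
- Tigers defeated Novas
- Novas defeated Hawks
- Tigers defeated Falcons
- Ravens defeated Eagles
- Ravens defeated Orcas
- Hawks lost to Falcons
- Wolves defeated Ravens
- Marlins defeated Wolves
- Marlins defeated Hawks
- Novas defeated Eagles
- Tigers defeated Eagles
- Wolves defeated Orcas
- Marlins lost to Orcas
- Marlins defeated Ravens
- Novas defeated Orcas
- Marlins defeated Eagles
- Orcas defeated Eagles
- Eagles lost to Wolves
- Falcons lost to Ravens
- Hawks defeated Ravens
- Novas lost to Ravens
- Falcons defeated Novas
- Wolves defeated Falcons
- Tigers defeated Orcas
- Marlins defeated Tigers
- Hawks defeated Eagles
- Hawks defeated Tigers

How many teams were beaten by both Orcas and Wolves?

1

Orcas beat: Marlins, Hawks, Eagles.
Wolves beat: Orcas, Ravens, Falcons, Eagles.
Both beat: Eagles — 1.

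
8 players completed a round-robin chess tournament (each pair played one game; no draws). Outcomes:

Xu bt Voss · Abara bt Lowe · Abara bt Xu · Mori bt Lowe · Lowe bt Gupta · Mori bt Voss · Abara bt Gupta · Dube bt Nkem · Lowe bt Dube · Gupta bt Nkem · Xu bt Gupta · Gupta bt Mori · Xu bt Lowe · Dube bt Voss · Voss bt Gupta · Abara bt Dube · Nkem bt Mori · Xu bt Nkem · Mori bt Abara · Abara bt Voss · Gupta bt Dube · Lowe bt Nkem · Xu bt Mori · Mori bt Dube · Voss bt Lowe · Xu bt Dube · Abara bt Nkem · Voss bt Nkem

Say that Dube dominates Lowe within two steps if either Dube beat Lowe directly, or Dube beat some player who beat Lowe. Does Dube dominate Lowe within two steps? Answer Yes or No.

Dube did not beat Lowe directly.
Dube beat Nkem, Voss. Of those, Voss beat Lowe.

Yes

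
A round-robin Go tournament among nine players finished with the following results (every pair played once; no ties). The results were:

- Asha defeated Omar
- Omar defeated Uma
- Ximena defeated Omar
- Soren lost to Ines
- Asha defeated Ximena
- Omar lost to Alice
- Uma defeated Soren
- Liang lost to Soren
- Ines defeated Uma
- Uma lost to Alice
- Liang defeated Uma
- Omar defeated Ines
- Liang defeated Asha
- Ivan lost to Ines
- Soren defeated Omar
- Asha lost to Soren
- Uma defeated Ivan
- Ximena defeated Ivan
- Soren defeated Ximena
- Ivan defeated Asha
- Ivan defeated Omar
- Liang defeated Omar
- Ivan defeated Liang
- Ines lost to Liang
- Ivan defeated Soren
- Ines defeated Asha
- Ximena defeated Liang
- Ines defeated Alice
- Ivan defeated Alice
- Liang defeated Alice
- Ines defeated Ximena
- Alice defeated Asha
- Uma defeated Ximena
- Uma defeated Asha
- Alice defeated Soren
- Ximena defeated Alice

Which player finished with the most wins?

Win totals: Ivan 5, Uma 4, Ines 6, Alice 4, Soren 4, Liang 5, Omar 2, Asha 2, Ximena 4.
Ines leads with 6 wins (next highest: 5).

Ines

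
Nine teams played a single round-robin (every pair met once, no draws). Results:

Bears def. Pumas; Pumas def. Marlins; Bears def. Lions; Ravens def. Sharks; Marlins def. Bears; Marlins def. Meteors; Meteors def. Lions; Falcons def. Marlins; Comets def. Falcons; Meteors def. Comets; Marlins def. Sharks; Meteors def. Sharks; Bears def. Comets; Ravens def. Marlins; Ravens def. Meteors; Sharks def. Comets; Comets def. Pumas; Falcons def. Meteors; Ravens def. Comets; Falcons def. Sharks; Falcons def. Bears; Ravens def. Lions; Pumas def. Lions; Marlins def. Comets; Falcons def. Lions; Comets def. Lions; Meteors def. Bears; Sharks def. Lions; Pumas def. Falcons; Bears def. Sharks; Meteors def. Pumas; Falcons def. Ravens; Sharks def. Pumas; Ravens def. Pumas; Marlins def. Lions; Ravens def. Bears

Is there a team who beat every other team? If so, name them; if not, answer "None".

None

Highest win total is Ravens with 7 (out of 8 possible).
Ravens lost to Falcons, so no team went undefeated.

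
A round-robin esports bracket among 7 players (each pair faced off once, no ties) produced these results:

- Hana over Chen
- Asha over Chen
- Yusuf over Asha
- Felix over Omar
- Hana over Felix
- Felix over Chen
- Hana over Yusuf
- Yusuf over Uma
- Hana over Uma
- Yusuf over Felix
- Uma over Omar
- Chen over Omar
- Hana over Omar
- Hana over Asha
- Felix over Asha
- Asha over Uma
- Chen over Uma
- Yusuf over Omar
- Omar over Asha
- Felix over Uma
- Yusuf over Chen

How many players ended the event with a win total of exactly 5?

1

Win totals: Uma 1, Asha 2, Chen 2, Hana 6, Felix 4, Omar 1, Yusuf 5.
Exactly 5: Yusuf — 1 player.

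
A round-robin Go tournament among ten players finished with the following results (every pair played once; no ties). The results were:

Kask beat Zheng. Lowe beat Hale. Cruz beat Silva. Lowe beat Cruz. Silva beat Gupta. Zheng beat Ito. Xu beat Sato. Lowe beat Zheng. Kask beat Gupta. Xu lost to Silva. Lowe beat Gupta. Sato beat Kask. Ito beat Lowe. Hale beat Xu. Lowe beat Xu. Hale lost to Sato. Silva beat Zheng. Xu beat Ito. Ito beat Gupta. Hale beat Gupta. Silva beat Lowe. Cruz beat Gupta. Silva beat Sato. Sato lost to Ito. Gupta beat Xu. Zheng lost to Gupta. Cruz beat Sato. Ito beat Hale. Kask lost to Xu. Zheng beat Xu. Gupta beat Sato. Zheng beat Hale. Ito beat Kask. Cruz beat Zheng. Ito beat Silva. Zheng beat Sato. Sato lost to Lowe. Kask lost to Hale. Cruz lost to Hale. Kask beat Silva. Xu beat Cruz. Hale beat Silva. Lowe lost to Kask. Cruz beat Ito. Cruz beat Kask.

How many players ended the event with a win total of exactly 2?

1

Win totals: Zheng 4, Lowe 6, Hale 5, Xu 4, Kask 4, Silva 5, Sato 2, Ito 6, Cruz 6, Gupta 3.
Exactly 2: Sato — 1 player.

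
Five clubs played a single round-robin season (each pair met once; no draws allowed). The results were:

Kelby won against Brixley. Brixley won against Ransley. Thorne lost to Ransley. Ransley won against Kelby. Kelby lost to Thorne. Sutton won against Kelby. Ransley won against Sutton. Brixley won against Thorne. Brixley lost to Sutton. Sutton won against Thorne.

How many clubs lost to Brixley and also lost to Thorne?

Brixley beat: Thorne, Ransley.
Thorne beat: Kelby.
No one was beaten by both.

0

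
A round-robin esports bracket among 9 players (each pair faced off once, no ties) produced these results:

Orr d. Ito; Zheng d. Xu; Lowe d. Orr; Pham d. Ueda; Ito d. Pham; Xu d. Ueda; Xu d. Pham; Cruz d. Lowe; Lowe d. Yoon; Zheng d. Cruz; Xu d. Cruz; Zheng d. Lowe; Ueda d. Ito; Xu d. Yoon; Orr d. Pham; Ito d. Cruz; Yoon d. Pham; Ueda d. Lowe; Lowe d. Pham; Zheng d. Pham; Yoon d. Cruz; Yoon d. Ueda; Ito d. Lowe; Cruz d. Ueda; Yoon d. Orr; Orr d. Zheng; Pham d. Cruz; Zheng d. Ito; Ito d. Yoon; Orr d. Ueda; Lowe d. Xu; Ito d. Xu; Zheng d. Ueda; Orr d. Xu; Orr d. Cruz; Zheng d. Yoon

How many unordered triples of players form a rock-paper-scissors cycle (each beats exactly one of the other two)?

Win totals: Pham 2, Cruz 2, Yoon 4, Zheng 7, Lowe 4, Ito 5, Xu 4, Orr 6, Ueda 2.
A player with w wins dominates both others in C(w,2) triples; summing gives 1 + 1 + 6 + 21 + 6 + 10 + 6 + 15 + 1 = 67 transitive triples.
Total triples C(9,3) = 84, so cyclic triples = 84 − 67 = 17.

17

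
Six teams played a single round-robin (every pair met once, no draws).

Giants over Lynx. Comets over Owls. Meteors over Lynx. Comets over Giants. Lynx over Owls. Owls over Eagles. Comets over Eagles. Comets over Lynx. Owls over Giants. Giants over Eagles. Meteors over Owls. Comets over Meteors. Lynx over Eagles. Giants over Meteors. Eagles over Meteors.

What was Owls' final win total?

Owls' results: beat Eagles, Giants; lost to Meteors, Lynx, Comets.
That is 2 wins.

2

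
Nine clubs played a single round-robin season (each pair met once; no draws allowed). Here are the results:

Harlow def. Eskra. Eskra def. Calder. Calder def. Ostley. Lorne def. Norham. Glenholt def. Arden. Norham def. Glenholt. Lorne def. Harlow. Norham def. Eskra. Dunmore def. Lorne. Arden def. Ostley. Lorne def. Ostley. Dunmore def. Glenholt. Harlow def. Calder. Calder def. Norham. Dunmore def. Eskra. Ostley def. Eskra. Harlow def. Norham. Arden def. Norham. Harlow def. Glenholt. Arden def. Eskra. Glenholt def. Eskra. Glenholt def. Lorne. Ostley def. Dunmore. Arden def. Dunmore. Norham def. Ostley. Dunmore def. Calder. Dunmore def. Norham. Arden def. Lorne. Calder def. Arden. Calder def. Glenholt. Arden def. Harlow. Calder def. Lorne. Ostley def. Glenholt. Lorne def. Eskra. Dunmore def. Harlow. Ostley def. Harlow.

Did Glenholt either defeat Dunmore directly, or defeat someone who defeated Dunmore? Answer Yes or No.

Yes

Glenholt did not beat Dunmore directly.
Glenholt beat Arden, Eskra, Lorne. Of those, Arden beat Dunmore.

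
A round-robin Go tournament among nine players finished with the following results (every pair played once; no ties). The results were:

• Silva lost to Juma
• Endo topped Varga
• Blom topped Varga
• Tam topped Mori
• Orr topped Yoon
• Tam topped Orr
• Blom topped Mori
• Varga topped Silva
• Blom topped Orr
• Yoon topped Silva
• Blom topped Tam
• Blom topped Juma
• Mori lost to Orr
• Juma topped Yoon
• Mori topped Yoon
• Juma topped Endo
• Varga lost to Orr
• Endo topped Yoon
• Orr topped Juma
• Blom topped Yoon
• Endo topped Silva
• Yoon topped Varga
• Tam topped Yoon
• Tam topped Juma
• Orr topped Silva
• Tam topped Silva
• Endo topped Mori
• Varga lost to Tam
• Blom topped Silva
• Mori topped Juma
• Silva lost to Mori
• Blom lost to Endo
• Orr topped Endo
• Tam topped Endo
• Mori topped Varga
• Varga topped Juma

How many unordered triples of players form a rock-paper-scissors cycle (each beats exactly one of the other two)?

Win totals: Tam 7, Mori 4, Juma 3, Varga 2, Endo 5, Orr 6, Blom 7, Yoon 2, Silva 0.
A player with w wins dominates both others in C(w,2) triples; summing gives 21 + 6 + 3 + 1 + 10 + 15 + 21 + 1 + 0 = 78 transitive triples.
Total triples C(9,3) = 84, so cyclic triples = 84 − 78 = 6.

6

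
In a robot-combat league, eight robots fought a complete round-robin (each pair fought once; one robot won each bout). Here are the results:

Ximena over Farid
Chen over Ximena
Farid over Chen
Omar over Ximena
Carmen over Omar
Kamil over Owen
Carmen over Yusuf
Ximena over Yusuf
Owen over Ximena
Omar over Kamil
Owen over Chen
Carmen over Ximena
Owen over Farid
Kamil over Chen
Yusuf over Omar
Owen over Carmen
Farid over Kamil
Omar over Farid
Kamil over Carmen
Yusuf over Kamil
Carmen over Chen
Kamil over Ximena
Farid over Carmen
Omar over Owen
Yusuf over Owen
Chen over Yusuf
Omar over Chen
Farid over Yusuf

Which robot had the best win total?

Win totals: Yusuf 3, Ximena 2, Omar 5, Carmen 4, Chen 2, Farid 4, Kamil 4, Owen 4.
Omar leads with 5 wins (next highest: 4).

Omar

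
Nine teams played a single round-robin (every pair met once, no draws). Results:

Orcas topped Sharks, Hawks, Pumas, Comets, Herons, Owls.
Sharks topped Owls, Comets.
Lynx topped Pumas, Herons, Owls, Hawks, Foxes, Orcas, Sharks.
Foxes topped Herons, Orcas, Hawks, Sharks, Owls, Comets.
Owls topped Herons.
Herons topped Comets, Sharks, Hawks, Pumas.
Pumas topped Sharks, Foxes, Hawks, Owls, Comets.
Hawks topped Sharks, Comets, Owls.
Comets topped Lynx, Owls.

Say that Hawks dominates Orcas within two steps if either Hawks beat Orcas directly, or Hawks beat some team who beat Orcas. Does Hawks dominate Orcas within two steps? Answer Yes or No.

Hawks did not beat Orcas directly.
Hawks beat Owls, Comets, Sharks, but each of them lost to Orcas. No two-step path.

No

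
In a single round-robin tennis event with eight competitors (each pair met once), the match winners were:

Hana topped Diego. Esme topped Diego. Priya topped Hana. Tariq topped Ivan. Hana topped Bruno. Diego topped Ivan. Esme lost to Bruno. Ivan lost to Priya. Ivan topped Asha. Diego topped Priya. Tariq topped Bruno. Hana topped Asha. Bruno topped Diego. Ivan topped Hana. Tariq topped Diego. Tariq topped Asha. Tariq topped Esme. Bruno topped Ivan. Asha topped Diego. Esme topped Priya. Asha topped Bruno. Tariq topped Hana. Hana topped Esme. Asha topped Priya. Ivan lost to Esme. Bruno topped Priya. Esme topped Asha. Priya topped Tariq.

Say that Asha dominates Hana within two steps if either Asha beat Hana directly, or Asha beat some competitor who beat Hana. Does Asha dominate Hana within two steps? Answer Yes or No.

Yes

Asha did not beat Hana directly.
Asha beat Bruno, Priya, Diego. Of those, Priya beat Hana.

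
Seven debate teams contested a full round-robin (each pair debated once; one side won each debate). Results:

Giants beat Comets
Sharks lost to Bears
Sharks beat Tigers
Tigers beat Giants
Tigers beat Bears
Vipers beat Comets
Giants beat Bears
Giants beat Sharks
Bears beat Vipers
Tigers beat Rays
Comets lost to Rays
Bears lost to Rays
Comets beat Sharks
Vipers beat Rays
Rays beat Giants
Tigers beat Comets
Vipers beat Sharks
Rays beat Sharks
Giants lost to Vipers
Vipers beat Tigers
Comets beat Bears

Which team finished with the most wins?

Win totals: Vipers 5, Comets 2, Bears 2, Sharks 1, Giants 3, Rays 4, Tigers 4.
Vipers leads with 5 wins (next highest: 4).

Vipers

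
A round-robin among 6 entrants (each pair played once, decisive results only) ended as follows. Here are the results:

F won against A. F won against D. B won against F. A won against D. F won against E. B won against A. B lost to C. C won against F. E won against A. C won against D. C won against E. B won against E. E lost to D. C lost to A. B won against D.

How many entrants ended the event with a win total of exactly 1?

Win totals: A 2, B 4, C 4, D 1, E 1, F 3.
Exactly 1: D, E — 2 entrants.

2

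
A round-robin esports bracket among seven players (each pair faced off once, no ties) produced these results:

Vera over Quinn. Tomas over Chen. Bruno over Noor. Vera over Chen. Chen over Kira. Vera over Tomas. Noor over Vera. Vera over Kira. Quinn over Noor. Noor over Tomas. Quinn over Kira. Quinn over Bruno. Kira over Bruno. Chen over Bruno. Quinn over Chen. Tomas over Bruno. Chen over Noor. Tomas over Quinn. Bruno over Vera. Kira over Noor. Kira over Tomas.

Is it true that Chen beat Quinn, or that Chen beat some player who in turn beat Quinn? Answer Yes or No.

No

Chen did not beat Quinn directly.
Chen beat Bruno, Kira, Noor, but each of them lost to Quinn. No two-step path.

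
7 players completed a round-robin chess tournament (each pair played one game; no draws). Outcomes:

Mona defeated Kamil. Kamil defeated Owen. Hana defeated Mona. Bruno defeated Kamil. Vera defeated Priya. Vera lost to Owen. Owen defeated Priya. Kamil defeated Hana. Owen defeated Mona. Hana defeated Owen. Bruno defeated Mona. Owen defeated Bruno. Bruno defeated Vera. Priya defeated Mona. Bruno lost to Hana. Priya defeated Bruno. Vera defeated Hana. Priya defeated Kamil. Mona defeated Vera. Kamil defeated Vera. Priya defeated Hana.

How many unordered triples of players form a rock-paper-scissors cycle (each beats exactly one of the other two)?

Win totals: Priya 4, Mona 2, Owen 4, Kamil 3, Hana 3, Bruno 3, Vera 2.
A player with w wins dominates both others in C(w,2) triples; summing gives 6 + 1 + 6 + 3 + 3 + 3 + 1 = 23 transitive triples.
Total triples C(7,3) = 35, so cyclic triples = 35 − 23 = 12.

12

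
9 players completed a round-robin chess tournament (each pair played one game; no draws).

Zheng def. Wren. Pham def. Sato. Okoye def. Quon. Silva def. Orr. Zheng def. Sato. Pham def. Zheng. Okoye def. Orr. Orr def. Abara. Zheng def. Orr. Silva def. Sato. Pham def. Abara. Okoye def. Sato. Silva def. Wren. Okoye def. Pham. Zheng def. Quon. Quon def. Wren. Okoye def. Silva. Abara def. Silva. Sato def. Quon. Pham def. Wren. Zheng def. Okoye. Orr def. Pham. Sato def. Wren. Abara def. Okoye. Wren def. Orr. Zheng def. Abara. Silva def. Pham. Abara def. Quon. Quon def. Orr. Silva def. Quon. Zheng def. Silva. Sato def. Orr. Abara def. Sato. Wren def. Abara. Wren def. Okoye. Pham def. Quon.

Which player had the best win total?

Win totals: Silva 5, Zheng 7, Orr 2, Pham 5, Wren 3, Okoye 5, Quon 2, Sato 3, Abara 4.
Zheng leads with 7 wins (next highest: 5).

Zheng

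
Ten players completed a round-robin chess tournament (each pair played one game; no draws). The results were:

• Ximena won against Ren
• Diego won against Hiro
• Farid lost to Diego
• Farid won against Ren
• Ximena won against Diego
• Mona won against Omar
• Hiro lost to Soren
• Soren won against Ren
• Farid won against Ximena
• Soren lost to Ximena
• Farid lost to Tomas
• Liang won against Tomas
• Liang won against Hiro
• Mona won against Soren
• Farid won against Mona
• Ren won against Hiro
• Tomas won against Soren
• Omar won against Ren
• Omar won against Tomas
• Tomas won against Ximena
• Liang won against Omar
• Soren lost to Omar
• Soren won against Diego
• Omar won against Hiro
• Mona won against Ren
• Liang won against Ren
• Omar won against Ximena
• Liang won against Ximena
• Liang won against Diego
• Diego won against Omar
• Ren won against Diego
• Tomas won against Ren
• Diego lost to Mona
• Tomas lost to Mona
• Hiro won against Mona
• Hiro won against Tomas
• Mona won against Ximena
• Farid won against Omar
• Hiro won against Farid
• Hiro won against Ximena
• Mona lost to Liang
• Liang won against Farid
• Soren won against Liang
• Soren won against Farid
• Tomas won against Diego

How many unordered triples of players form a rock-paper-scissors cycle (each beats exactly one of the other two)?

28

Win totals: Ximena 3, Mona 6, Hiro 4, Soren 5, Tomas 5, Farid 4, Ren 2, Diego 3, Omar 5, Liang 8.
A player with w wins dominates both others in C(w,2) triples; summing gives 3 + 15 + 6 + 10 + 10 + 6 + 1 + 3 + 10 + 28 = 92 transitive triples.
Total triples C(10,3) = 120, so cyclic triples = 120 − 92 = 28.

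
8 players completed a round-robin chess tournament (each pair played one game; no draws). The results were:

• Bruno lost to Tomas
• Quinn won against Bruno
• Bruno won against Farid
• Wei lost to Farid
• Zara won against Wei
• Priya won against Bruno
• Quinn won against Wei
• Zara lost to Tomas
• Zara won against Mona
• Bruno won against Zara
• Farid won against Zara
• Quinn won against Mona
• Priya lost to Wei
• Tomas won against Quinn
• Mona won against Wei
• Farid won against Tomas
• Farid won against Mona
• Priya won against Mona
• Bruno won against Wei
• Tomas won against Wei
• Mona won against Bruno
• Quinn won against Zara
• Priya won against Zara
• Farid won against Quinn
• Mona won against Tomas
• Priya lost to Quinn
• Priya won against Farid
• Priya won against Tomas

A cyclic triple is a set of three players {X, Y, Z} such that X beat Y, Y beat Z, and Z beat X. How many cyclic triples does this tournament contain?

13

Win totals: Tomas 4, Farid 5, Mona 3, Quinn 5, Wei 1, Zara 2, Priya 5, Bruno 3.
A player with w wins dominates both others in C(w,2) triples; summing gives 6 + 10 + 3 + 10 + 0 + 1 + 10 + 3 = 43 transitive triples.
Total triples C(8,3) = 56, so cyclic triples = 56 − 43 = 13.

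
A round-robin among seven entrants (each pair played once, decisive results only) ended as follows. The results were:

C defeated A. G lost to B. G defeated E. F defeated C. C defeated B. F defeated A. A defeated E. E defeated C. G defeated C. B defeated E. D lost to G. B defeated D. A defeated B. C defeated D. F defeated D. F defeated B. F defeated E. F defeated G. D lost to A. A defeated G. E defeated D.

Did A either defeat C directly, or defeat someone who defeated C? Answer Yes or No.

Yes

A did not beat C directly.
A beat B, D, E, G. Of those, E beat C.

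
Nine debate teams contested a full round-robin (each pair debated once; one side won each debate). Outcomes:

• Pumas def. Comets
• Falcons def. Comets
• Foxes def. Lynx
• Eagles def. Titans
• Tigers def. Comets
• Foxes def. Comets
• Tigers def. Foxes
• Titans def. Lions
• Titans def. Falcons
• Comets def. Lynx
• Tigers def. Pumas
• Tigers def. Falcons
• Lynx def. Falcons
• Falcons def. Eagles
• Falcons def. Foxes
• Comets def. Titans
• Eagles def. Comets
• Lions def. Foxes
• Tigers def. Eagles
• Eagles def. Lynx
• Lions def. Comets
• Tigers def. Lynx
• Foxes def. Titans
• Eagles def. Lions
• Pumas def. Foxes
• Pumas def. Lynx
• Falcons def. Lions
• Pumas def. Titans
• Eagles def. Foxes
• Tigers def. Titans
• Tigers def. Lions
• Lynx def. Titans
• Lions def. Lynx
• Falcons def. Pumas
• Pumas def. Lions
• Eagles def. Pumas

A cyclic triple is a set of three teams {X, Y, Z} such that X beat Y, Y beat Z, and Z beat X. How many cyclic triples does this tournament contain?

12

Win totals: Foxes 3, Comets 2, Titans 2, Lions 3, Lynx 2, Pumas 5, Eagles 6, Falcons 5, Tigers 8.
A team with w wins dominates both others in C(w,2) triples; summing gives 3 + 1 + 1 + 3 + 1 + 10 + 15 + 10 + 28 = 72 transitive triples.
Total triples C(9,3) = 84, so cyclic triples = 84 − 72 = 12.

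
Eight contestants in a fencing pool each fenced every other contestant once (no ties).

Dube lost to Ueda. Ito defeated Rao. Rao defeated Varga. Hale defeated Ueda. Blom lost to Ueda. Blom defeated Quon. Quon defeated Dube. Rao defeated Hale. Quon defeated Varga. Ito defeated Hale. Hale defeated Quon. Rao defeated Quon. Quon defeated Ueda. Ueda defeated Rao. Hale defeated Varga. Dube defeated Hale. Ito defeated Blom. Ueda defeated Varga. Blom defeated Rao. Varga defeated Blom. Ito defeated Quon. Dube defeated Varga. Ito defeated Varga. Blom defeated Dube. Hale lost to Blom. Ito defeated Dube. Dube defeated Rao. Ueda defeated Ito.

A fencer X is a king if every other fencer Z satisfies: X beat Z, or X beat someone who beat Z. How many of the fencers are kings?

Ueda reaches everyone (king).
Quon reaches everyone (king).
Ito reaches everyone (king).
Varga cannot reach Ueda, Ito in two steps.
Blom cannot reach Ito in two steps.
Rao cannot reach Ito in two steps.
Dube cannot reach Ito in two steps.
Hale reaches everyone (king).
Kings: Ueda, Quon, Ito, Hale — 4.

4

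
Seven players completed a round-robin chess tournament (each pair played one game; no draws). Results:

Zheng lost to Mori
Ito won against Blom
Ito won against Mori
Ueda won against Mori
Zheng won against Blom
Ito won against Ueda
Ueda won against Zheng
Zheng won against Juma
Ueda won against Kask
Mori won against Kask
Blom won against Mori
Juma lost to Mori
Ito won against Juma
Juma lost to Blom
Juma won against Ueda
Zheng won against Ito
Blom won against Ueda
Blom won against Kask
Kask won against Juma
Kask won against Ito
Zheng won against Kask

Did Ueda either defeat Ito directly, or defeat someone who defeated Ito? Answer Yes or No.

Ueda did not beat Ito directly.
Ueda beat Mori, Kask, Zheng. Of those, Kask beat Ito.

Yes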